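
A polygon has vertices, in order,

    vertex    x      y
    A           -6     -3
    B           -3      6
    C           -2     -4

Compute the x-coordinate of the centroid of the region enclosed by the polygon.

-11/3

Apply Gauss's area formula. First the cross-terms c_i = x_i·y_{i+1} − x_{i+1}·y_i:
  -45, 24, -18  ⇒  2A = -39, A = -19.5.
Then Σ (x_i + x_{i+1})·c_i = 429, so x̄ = 429 / (6·(-19.5)) = -11/3.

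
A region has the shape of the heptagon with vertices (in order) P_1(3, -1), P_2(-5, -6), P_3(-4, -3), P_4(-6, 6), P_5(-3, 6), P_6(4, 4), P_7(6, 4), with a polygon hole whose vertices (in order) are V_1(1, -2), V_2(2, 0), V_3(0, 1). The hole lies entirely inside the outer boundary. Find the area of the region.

74.5

Outer boundary:
Cross-terms: -23, -9, -42, -18, -36, -8, -18  ⇒  Σ = -154
Area = |Σ|/2 = 77.
Hole:
Apply the shoelace (surveyor's) formula: 2A = Σ (x_i·y_{i+1} − x_{i+1}·y_i), indices taken mod 3.
V_1→V_2: (1)(0) − (2)(-2) = 4
V_2→V_3: (2)(1) − (0)(0) = 2
V_3→V_1: (0)(-2) − (1)(1) = -1
Σ = 5
Area = |Σ|/2 = 2.5.
Net area = 77 − 2.5 = 74.5.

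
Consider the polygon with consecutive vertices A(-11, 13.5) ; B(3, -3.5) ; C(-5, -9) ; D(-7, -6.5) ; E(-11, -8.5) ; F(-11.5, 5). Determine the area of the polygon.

171

Apply the shoelace (surveyor's) formula: 2A = Σ (x_i·y_{i+1} − x_{i+1}·y_i), indices taken mod 6.
Σ = (-2) + (-44.5) + (-30.5) + (-12) + (-152.75) + (-100.25) = -342
Area = |Σ|/2 = 171.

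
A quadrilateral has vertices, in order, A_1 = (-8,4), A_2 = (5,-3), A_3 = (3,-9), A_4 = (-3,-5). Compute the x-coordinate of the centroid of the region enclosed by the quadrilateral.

-136/189

Apply the shoelace (surveyor's) formula. First the cross-terms c_i = x_i·y_{i+1} − x_{i+1}·y_i:
  4, -36, -42, -52  ⇒  2A = -126, A = -63.
Then Σ (x_i + x_{i+1})·c_i = 272, so x̄ = 272 / (6·(-63)) = -136/189.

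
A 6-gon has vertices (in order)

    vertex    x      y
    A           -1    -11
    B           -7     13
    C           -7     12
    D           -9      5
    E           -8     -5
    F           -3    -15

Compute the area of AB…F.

Σ = (-90) + (7) + (73) + (85) + (105) + (18) = 198
Area = |Σ|/2 = 99.

99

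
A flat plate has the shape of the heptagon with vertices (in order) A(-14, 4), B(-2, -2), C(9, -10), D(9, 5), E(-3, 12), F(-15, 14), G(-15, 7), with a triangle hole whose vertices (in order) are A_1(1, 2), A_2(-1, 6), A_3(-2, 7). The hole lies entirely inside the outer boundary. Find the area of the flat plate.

Outer boundary:
Σ = (36) + (38) + (135) + (123) + (138) + (105) + (38) = 613
Area = |Σ|/2 = 306.5.
Hole:
Σ = (8) + (5) + (-11) = 2
Area = |Σ|/2 = 1.
Net area = 306.5 − 1 = 305.5.

305.5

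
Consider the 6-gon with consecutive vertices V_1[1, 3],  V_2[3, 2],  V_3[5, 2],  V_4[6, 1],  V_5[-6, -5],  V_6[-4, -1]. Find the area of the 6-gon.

33.5

Apply the surveyor's formula: 2A = Σ (x_i·y_{i+1} − x_{i+1}·y_i), indices taken mod 6.
Σ = (-7) + (-4) + (-7) + (-24) + (-14) + (-11) = -67
Area = |Σ|/2 = 33.5.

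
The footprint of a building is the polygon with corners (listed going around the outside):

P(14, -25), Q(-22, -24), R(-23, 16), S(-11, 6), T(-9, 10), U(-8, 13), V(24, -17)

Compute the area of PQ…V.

1191.5

Apply the surveyor's formula: 2A = Σ (x_i·y_{i+1} − x_{i+1}·y_i), indices taken mod 7.
P→Q: (14)(-24) − (-22)(-25) = -886
Q→R: (-22)(16) − (-23)(-24) = -904
R→S: (-23)(6) − (-11)(16) = 38
S→T: (-11)(10) − (-9)(6) = -56
T→U: (-9)(13) − (-8)(10) = -37
U→V: (-8)(-17) − (24)(13) = -176
V→P: (24)(-25) − (14)(-17) = -362
Σ = -2383
Area = |Σ|/2 = 1191.5.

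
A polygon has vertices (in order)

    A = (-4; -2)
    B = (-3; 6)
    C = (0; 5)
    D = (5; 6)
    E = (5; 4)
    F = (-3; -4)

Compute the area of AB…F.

Apply the shoelace formula: 2A = Σ (x_i·y_{i+1} − x_{i+1}·y_i), indices taken mod 6.
Σ = (-30) + (-15) + (-25) + (-10) + (-8) + (-10) = -98
Area = |Σ|/2 = 49.

49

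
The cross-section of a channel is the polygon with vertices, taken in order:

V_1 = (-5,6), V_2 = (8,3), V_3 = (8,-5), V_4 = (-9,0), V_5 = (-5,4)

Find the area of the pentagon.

Apply the shoelace formula: 2A = Σ (x_i·y_{i+1} − x_{i+1}·y_i), indices taken mod 5.
Cross-terms: -63, -64, -45, -36, -10  ⇒  Σ = -218
Area = |Σ|/2 = 109.

109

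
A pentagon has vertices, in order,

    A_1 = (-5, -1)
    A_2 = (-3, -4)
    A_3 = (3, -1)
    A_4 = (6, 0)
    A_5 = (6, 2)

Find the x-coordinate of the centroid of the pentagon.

11/27

Apply the shoelace formula. First the cross-terms c_i = x_i·y_{i+1} − x_{i+1}·y_i:
  17, 15, 6, 12, 4  ⇒  2A = 54, A = 27.
Then Σ (x_i + x_{i+1})·c_i = 66, so x̄ = 66 / (6·27) = 11/27.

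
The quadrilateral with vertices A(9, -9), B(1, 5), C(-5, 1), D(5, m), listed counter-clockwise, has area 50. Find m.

-5

The doubled signed area Σ (x_i y_{i+1} − x_{i+1} y_i) is linear in m.
With m=0 it equals 30; the coefficient of m is -14 (from the two edges through D).
So -14·m + 30 = 2·50 = 100 ⇒ m = -5.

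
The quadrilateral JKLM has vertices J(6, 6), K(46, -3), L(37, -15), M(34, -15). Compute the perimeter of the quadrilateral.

94

|JK| = √((40)² + (-9)²) = √1681 = 41
|KL| = √((-9)² + (-12)²) = √225 = 15
|LM| = √((-3)² + (0)²) = √9 = 3
|MJ| = √((-28)² + (21)²) = √1225 = 35
Perimeter = 41 + 15 + 3 + 35 = 94.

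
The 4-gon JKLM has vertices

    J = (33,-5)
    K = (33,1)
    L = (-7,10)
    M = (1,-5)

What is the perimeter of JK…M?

|JK| = √((0)² + (6)²) = √36 = 6
|KL| = √((-40)² + (9)²) = √1681 = 41
|LM| = √((8)² + (-15)²) = √289 = 17
|MJ| = √((32)² + (0)²) = √1024 = 32
Perimeter = 6 + 41 + 17 + 32 = 96.

96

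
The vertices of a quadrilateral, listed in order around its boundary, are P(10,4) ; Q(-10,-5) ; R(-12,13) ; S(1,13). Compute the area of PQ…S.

247.5

Cross-terms: -10, -190, -169, -126  ⇒  Σ = -495
Area = |Σ|/2 = 247.5.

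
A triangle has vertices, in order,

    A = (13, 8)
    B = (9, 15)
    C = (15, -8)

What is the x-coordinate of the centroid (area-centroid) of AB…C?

Apply the shoelace formula. First the cross-terms c_i = x_i·y_{i+1} − x_{i+1}·y_i:
  123, -297, 224  ⇒  2A = 50, A = 25.
Then Σ (x_i + x_{i+1})·c_i = 1850, so x̄ = 1850 / (6·25) = 37/3.

37/3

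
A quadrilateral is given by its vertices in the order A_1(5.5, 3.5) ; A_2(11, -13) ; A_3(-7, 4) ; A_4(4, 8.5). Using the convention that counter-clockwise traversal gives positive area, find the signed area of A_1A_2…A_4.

Apply the shoelace (surveyor's) formula: 2A = Σ (x_i·y_{i+1} − x_{i+1}·y_i), indices taken mod 4.
A_1→A_2: (5.5)(-13) − (11)(3.5) = -110
A_2→A_3: (11)(4) − (-7)(-13) = -47
A_3→A_4: (-7)(8.5) − (4)(4) = -75.5
A_4→A_1: (4)(3.5) − (5.5)(8.5) = -32.75
Σ = -265.25
Signed area = Σ/2 = -132.625 (negative ⇒ clockwise traversal).

-132.625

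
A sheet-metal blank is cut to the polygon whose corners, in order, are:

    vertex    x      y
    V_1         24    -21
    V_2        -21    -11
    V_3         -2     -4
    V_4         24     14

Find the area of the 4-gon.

707.5

Σ = (-705) + (62) + (68) + (-840) = -1415
Area = |Σ|/2 = 707.5.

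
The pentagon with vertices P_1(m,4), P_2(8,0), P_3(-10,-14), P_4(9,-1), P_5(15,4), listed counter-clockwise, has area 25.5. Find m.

13

Write out the shoelace sum; only the two edges meeting at P_1 involve m:
2·Area = [(15·4 − m·4) + (m·0 − 8·4)] + 75
       = -4·m + 103 = 51
⇒ m = 13.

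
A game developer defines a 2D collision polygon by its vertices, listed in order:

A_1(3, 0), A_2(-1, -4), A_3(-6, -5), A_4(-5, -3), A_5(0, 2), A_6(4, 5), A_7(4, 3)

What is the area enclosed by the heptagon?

36.5

A_1→A_2: (3)(-4) − (-1)(0) = -12
A_2→A_3: (-1)(-5) − (-6)(-4) = -19
A_3→A_4: (-6)(-3) − (-5)(-5) = -7
A_4→A_5: (-5)(2) − (0)(-3) = -10
A_5→A_6: (0)(5) − (4)(2) = -8
A_6→A_7: (4)(3) − (4)(5) = -8
A_7→A_1: (4)(0) − (3)(3) = -9
Σ = -73
Area = |Σ|/2 = 36.5.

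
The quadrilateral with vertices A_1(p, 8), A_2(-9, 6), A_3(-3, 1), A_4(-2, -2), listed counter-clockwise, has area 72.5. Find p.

The doubled signed area Σ (x_i y_{i+1} − x_{i+1} y_i) is linear in p.
With p=0 it equals 73; the coefficient of p is 8 (from the two edges through A_1).
So 8·p + 73 = 2·72.5 = 145 ⇒ p = 9.

9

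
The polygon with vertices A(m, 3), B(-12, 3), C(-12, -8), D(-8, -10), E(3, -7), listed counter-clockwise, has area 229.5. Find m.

Write out the shoelace sum; only the two edges meeting at A involve m:
2·Area = [(3·3 − m·(-7)) + (m·3 − (-12)·3)] + 274
       = 10·m + 319 = 459
⇒ m = 14.

14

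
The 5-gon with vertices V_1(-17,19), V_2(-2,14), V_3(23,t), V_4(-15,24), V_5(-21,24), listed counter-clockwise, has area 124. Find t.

The doubled signed area Σ (x_i y_{i+1} − x_{i+1} y_i) is linear in t.
With t=0 it equals 183; the coefficient of t is 13 (from the two edges through V_3).
So 13·t + 183 = 2·124 = 248 ⇒ t = 5.

5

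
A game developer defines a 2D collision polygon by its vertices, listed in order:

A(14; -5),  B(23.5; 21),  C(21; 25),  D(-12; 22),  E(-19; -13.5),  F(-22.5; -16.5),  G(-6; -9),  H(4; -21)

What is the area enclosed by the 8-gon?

1224.625

Apply the shoelace (surveyor's) formula: 2A = Σ (x_i·y_{i+1} − x_{i+1}·y_i), indices taken mod 8.
Cross-terms: 411.5, 146.5, 762, 580, 9.75, 103.5, 162, 274  ⇒  Σ = 2449.25
Area = |Σ|/2 = 1224.625.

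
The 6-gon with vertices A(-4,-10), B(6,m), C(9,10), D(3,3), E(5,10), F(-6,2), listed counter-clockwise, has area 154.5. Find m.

-3

Write out the shoelace sum; only the two edges meeting at B involve m:
2·Area = [((-4)·m − 6·(-10)) + (6·10 − 9·m)] + 150
       = -13·m + 270 = 309
⇒ m = -3.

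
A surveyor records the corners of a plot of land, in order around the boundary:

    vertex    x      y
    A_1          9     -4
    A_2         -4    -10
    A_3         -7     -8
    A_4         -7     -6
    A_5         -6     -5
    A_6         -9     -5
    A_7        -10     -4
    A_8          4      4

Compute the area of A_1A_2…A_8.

132

Apply the shoelace formula: 2A = Σ (x_i·y_{i+1} − x_{i+1}·y_i), indices taken mod 8.
A_1→A_2: (9)(-10) − (-4)(-4) = -106
A_2→A_3: (-4)(-8) − (-7)(-10) = -38
A_3→A_4: (-7)(-6) − (-7)(-8) = -14
A_4→A_5: (-7)(-5) − (-6)(-6) = -1
A_5→A_6: (-6)(-5) − (-9)(-5) = -15
A_6→A_7: (-9)(-4) − (-10)(-5) = -14
A_7→A_8: (-10)(4) − (4)(-4) = -24
A_8→A_1: (4)(-4) − (9)(4) = -52
Σ = -264
Area = |Σ|/2 = 132.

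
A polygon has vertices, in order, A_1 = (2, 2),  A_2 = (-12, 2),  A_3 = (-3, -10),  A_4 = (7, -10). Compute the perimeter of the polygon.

52

|A_1A_2| = √((-14)² + (0)²) = √196 = 14
|A_2A_3| = √((9)² + (-12)²) = √225 = 15
|A_3A_4| = √((10)² + (0)²) = √100 = 10
|A_4A_1| = √((-5)² + (12)²) = √169 = 13
Perimeter = 14 + 15 + 10 + 13 = 52.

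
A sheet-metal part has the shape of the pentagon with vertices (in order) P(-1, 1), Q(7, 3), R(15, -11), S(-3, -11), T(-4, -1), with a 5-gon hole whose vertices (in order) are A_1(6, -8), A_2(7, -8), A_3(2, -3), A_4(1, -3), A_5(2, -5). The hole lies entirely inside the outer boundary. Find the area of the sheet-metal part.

Outer boundary:
Apply Gauss's area formula: 2A = Σ (x_i·y_{i+1} − x_{i+1}·y_i), indices taken mod 5.
Σ = (-10) + (-122) + (-198) + (-41) + (-5) = -376
Area = |Σ|/2 = 188.
Hole:
Apply Gauss's area formula: 2A = Σ (x_i·y_{i+1} − x_{i+1}·y_i), indices taken mod 5.
Σ = (8) + (-5) + (-3) + (1) + (14) = 15
Area = |Σ|/2 = 7.5.
Net area = 188 − 7.5 = 180.5.

180.5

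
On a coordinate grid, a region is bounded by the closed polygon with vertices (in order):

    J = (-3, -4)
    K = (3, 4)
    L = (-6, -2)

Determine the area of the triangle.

J→K: (-3)(4) − (3)(-4) = 0
K→L: (3)(-2) − (-6)(4) = 18
L→J: (-6)(-4) − (-3)(-2) = 18
Σ = 36
Area = |Σ|/2 = 18.

18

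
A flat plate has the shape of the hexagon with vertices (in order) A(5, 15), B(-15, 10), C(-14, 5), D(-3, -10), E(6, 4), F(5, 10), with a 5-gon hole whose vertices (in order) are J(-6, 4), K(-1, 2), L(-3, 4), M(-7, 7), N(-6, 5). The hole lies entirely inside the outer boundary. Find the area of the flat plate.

297

Outer boundary:
Cross-terms: 275, 65, 155, 48, 40, 25  ⇒  Σ = 608
Area = |Σ|/2 = 304.
Hole:
Cross-terms: -8, 2, 7, 7, 6  ⇒  Σ = 14
Area = |Σ|/2 = 7.
Net area = 304 − 7 = 297.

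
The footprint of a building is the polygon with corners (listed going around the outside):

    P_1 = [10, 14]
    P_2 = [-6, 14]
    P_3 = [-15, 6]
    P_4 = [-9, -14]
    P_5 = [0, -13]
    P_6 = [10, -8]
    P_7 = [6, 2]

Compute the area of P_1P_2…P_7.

Σ = (224) + (174) + (264) + (117) + (130) + (68) + (64) = 1041
Area = |Σ|/2 = 520.5.

520.5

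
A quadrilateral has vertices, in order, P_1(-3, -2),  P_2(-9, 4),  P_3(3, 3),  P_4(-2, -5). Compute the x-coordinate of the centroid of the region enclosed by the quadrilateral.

-640/267

Apply the surveyor's formula. First the cross-terms c_i = x_i·y_{i+1} − x_{i+1}·y_i:
  -30, -39, -9, -11  ⇒  2A = -89, A = -44.5.
Then Σ (x_i + x_{i+1})·c_i = 640, so x̄ = 640 / (6·(-44.5)) = -640/267.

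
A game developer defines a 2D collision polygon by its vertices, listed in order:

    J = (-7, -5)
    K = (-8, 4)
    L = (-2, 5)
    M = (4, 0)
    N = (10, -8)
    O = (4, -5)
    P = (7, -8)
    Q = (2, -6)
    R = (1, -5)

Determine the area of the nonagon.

Cross-terms: -68, -32, -20, -32, -18, 3, -26, -4, -40  ⇒  Σ = -237
Area = |Σ|/2 = 118.5.

118.5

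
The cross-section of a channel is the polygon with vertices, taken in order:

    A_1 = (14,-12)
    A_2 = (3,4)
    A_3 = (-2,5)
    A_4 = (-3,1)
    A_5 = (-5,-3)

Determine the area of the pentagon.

122

Apply Gauss's area formula: 2A = Σ (x_i·y_{i+1} − x_{i+1}·y_i), indices taken mod 5.
Cross-terms: 92, 23, 13, 14, 102  ⇒  Σ = 244
Area = |Σ|/2 = 122.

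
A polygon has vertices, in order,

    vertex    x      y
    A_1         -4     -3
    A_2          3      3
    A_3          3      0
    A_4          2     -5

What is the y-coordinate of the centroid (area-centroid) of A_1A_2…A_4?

Apply the shoelace (surveyor's) formula. First the cross-terms c_i = x_i·y_{i+1} − x_{i+1}·y_i:
  -3, -9, -15, -26  ⇒  2A = -53, A = -26.5.
Then Σ (y_i + y_{i+1})·c_i = 256, so ȳ = 256 / (6·(-26.5)) = -256/159.

-256/159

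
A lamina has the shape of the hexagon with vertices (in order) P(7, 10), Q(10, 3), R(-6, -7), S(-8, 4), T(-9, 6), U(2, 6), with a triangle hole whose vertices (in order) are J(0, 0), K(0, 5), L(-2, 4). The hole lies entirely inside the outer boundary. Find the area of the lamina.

Outer boundary:
Apply Gauss's area formula: 2A = Σ (x_i·y_{i+1} − x_{i+1}·y_i), indices taken mod 6.
Σ = (-79) + (-52) + (-80) + (-12) + (-66) + (-22) = -311
Area = |Σ|/2 = 155.5.
Hole:
Apply Gauss's area formula: 2A = Σ (x_i·y_{i+1} − x_{i+1}·y_i), indices taken mod 3.
Σ = (0) + (10) + (0) = 10
Area = |Σ|/2 = 5.
Net area = 155.5 − 5 = 150.5.

150.5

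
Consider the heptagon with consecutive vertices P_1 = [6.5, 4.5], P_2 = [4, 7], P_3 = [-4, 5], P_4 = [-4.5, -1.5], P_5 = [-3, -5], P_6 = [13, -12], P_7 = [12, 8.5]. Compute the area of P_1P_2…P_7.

238.125

Apply Gauss's area formula: 2A = Σ (x_i·y_{i+1} − x_{i+1}·y_i), indices taken mod 7.
Cross-terms: 27.5, 48, 28.5, 18, 101, 254.5, -1.25  ⇒  Σ = 476.25
Area = |Σ|/2 = 238.125.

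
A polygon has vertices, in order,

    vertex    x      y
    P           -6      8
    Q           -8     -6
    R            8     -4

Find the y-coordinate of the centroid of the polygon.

Apply Gauss's area formula. First the cross-terms c_i = x_i·y_{i+1} − x_{i+1}·y_i:
  100, 80, 40  ⇒  2A = 220, A = 110.
Then Σ (y_i + y_{i+1})·c_i = -440, so ȳ = -440 / (6·110) = -2/3.

-2/3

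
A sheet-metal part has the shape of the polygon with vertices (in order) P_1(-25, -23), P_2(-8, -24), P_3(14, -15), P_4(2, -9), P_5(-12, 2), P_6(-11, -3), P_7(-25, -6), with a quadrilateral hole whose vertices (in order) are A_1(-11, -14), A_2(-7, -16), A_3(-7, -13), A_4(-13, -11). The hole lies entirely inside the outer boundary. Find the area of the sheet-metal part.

560

Outer boundary:
P_1→P_2: (-25)(-24) − (-8)(-23) = 416
P_2→P_3: (-8)(-15) − (14)(-24) = 456
P_3→P_4: (14)(-9) − (2)(-15) = -96
P_4→P_5: (2)(2) − (-12)(-9) = -104
P_5→P_6: (-12)(-3) − (-11)(2) = 58
P_6→P_7: (-11)(-6) − (-25)(-3) = -9
P_7→P_1: (-25)(-23) − (-25)(-6) = 425
Σ = 1146
Area = |Σ|/2 = 573.
Hole:
Cross-terms: 78, -21, -92, 61  ⇒  Σ = 26
Area = |Σ|/2 = 13.
Net area = 573 − 13 = 560.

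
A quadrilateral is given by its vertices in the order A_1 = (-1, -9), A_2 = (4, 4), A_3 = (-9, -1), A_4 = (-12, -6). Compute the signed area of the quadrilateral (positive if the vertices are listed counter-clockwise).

104

Apply the shoelace formula: 2A = Σ (x_i·y_{i+1} − x_{i+1}·y_i), indices taken mod 4.
Σ = (32) + (32) + (42) + (102) = 208
Signed area = Σ/2 = 104 (positive ⇒ counter-clockwise traversal).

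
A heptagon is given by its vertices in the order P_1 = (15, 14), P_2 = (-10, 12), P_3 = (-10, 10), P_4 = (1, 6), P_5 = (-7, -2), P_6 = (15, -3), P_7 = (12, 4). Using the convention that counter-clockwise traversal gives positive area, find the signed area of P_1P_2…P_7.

Apply the shoelace formula: 2A = Σ (x_i·y_{i+1} − x_{i+1}·y_i), indices taken mod 7.
P_1→P_2: (15)(12) − (-10)(14) = 320
P_2→P_3: (-10)(10) − (-10)(12) = 20
P_3→P_4: (-10)(6) − (1)(10) = -70
P_4→P_5: (1)(-2) − (-7)(6) = 40
P_5→P_6: (-7)(-3) − (15)(-2) = 51
P_6→P_7: (15)(4) − (12)(-3) = 96
P_7→P_1: (12)(14) − (15)(4) = 108
Σ = 565
Signed area = Σ/2 = 282.5 (positive ⇒ counter-clockwise traversal).

282.5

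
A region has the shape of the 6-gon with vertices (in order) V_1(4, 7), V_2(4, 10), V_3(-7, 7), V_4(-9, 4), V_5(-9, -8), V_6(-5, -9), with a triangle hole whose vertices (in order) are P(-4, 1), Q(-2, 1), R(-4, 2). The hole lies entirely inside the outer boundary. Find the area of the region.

Outer boundary:
Σ = (12) + (98) + (35) + (108) + (41) + (1) = 295
Area = |Σ|/2 = 147.5.
Hole:
Apply the surveyor's formula: 2A = Σ (x_i·y_{i+1} − x_{i+1}·y_i), indices taken mod 3.
Σ = (-2) + (0) + (4) = 2
Area = |Σ|/2 = 1.
Net area = 147.5 − 1 = 146.5.

146.5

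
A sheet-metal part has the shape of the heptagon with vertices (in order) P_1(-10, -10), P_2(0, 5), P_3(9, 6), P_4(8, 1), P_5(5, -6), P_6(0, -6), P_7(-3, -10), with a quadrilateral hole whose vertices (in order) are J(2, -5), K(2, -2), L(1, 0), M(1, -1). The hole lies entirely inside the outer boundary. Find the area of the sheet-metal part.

Outer boundary:
Σ = (-50) + (-45) + (-39) + (-53) + (-30) + (-18) + (-70) = -305
Area = |Σ|/2 = 152.5.
Hole:
Σ = (6) + (2) + (-1) + (-3) = 4
Area = |Σ|/2 = 2.
Net area = 152.5 − 2 = 150.5.

150.5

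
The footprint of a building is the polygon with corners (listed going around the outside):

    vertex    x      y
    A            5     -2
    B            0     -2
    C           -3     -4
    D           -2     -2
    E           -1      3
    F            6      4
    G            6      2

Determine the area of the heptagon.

41

Apply the shoelace formula: 2A = Σ (x_i·y_{i+1} − x_{i+1}·y_i), indices taken mod 7.
Σ = (-10) + (-6) + (-2) + (-8) + (-22) + (-12) + (-22) = -82
Area = |Σ|/2 = 41.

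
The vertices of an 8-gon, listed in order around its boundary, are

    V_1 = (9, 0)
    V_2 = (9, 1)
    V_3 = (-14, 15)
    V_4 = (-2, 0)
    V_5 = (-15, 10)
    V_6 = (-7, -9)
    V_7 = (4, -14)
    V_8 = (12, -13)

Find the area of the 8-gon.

370

Apply the shoelace (surveyor's) formula: 2A = Σ (x_i·y_{i+1} − x_{i+1}·y_i), indices taken mod 8.
Cross-terms: 9, 149, 30, -20, 205, 134, 116, 117  ⇒  Σ = 740
Area = |Σ|/2 = 370.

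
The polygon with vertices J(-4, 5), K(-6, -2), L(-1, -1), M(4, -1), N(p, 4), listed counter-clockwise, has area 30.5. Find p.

Write out the shoelace sum; only the two edges meeting at N involve p:
2·Area = [(4·4 − p·(-1)) + (p·5 − (-4)·4)] + 47
       = 6·p + 79 = 61
⇒ p = -3.

-3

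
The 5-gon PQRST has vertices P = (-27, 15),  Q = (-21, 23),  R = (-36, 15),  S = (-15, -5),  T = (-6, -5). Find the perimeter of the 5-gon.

|PQ| = √((6)² + (8)²) = √100 = 10
|QR| = √((-15)² + (-8)²) = √289 = 17
|RS| = √((21)² + (-20)²) = √841 = 29
|ST| = √((9)² + (0)²) = √81 = 9
|TP| = √((-21)² + (20)²) = √841 = 29
Perimeter = 10 + 17 + 29 + 9 + 29 = 94.

94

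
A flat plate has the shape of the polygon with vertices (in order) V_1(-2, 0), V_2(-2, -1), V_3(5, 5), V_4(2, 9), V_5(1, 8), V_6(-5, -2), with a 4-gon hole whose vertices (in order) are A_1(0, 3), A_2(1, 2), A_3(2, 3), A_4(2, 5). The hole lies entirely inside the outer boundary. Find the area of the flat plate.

33.5

Outer boundary:
Apply Gauss's area formula: 2A = Σ (x_i·y_{i+1} − x_{i+1}·y_i), indices taken mod 6.
Σ = (2) + (-5) + (35) + (7) + (38) + (-4) = 73
Area = |Σ|/2 = 36.5.
Hole:
Apply the shoelace (surveyor's) formula: 2A = Σ (x_i·y_{i+1} − x_{i+1}·y_i), indices taken mod 4.
Cross-terms: -3, -1, 4, 6  ⇒  Σ = 6
Area = |Σ|/2 = 3.
Net area = 36.5 − 3 = 33.5.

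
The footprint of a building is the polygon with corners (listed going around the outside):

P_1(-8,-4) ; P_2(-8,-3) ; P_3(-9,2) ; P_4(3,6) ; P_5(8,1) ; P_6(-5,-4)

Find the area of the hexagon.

Apply the surveyor's formula: 2A = Σ (x_i·y_{i+1} − x_{i+1}·y_i), indices taken mod 6.
P_1→P_2: (-8)(-3) − (-8)(-4) = -8
P_2→P_3: (-8)(2) − (-9)(-3) = -43
P_3→P_4: (-9)(6) − (3)(2) = -60
P_4→P_5: (3)(1) − (8)(6) = -45
P_5→P_6: (8)(-4) − (-5)(1) = -27
P_6→P_1: (-5)(-4) − (-8)(-4) = -12
Σ = -195
Area = |Σ|/2 = 97.5.

97.5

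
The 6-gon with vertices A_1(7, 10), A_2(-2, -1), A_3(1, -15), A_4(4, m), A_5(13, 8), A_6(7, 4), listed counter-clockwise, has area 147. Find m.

The doubled signed area Σ (x_i y_{i+1} − x_{i+1} y_i) is linear in m.
With m=0 it equals 174; the coefficient of m is -12 (from the two edges through A_4).
So -12·m + 174 = 2·147 = 294 ⇒ m = -10.

-10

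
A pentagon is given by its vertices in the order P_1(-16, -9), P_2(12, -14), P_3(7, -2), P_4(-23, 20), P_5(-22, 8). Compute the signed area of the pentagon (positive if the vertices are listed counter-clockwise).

541

Σ = (332) + (74) + (94) + (256) + (326) = 1082
Signed area = Σ/2 = 541 (positive ⇒ counter-clockwise traversal).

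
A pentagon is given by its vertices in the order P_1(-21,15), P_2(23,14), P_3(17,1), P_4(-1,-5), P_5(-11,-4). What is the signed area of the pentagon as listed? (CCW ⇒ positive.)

Apply the shoelace (surveyor's) formula: 2A = Σ (x_i·y_{i+1} − x_{i+1}·y_i), indices taken mod 5.
Σ = (-639) + (-215) + (-84) + (-51) + (-249) = -1238
Signed area = Σ/2 = -619 (negative ⇒ clockwise traversal).

-619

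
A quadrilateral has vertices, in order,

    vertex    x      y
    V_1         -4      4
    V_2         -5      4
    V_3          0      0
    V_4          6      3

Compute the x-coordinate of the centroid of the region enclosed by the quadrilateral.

Apply the shoelace formula. First the cross-terms c_i = x_i·y_{i+1} − x_{i+1}·y_i:
  4, 0, 0, 36  ⇒  2A = 40, A = 20.
Then Σ (x_i + x_{i+1})·c_i = 36, so x̄ = 36 / (6·20) = 0.3.

0.3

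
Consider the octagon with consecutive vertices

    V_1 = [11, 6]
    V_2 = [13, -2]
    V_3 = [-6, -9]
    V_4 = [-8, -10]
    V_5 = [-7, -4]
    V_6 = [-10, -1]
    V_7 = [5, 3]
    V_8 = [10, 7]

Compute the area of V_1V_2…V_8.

174.5

Σ = (-100) + (-129) + (-12) + (-38) + (-33) + (-25) + (5) + (-17) = -349
Area = |Σ|/2 = 174.5.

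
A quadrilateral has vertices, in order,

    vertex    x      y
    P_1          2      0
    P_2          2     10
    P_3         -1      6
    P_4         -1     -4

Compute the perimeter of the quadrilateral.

30

|P_1P_2| = √((0)² + (10)²) = √100 = 10
|P_2P_3| = √((-3)² + (-4)²) = √25 = 5
|P_3P_4| = √((0)² + (-10)²) = √100 = 10
|P_4P_1| = √((3)² + (4)²) = √25 = 5
Perimeter = 10 + 5 + 10 + 5 = 30.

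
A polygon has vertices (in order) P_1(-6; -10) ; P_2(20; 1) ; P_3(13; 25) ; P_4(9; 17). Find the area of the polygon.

344.5

Apply the shoelace formula: 2A = Σ (x_i·y_{i+1} − x_{i+1}·y_i), indices taken mod 4.
Σ = (194) + (487) + (-4) + (12) = 689
Area = |Σ|/2 = 344.5.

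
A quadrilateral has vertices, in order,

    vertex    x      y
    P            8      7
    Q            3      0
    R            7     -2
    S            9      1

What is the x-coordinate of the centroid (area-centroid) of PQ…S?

348/53

Apply the surveyor's formula. First the cross-terms c_i = x_i·y_{i+1} − x_{i+1}·y_i:
  -21, -6, 25, 55  ⇒  2A = 53, A = 26.5.
Then Σ (x_i + x_{i+1})·c_i = 1044, so x̄ = 1044 / (6·26.5) = 348/53.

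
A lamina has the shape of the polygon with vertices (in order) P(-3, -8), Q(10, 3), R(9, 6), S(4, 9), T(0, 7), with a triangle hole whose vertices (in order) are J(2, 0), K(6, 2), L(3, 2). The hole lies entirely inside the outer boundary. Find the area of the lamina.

Outer boundary:
Apply the shoelace (surveyor's) formula: 2A = Σ (x_i·y_{i+1} − x_{i+1}·y_i), indices taken mod 5.
P→Q: (-3)(3) − (10)(-8) = 71
Q→R: (10)(6) − (9)(3) = 33
R→S: (9)(9) − (4)(6) = 57
S→T: (4)(7) − (0)(9) = 28
T→P: (0)(-8) − (-3)(7) = 21
Σ = 210
Area = |Σ|/2 = 105.
Hole:
Apply Gauss's area formula: 2A = Σ (x_i·y_{i+1} − x_{i+1}·y_i), indices taken mod 3.
Σ = (4) + (6) + (-4) = 6
Area = |Σ|/2 = 3.
Net area = 105 − 3 = 102.

102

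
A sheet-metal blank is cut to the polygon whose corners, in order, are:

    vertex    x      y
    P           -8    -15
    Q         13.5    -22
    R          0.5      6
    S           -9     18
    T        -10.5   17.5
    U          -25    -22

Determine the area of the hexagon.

Apply the shoelace (surveyor's) formula: 2A = Σ (x_i·y_{i+1} − x_{i+1}·y_i), indices taken mod 6.
Σ = (378.5) + (92) + (63) + (31.5) + (668.5) + (199) = 1432.5
Area = |Σ|/2 = 716.25.

716.25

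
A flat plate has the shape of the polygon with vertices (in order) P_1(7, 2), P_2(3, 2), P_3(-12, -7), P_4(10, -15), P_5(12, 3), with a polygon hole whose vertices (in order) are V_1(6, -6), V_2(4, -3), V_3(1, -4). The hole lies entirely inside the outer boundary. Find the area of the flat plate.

Outer boundary:
Apply the shoelace (surveyor's) formula: 2A = Σ (x_i·y_{i+1} − x_{i+1}·y_i), indices taken mod 5.
Σ = (8) + (3) + (250) + (210) + (3) = 474
Area = |Σ|/2 = 237.
Hole:
Apply Gauss's area formula: 2A = Σ (x_i·y_{i+1} − x_{i+1}·y_i), indices taken mod 3.
Cross-terms: 6, -13, 18  ⇒  Σ = 11
Area = |Σ|/2 = 5.5.
Net area = 237 − 5.5 = 231.5.

231.5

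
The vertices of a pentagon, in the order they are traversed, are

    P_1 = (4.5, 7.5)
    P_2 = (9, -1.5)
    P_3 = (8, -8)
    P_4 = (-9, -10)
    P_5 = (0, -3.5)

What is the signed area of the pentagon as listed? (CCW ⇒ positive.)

-119.5

Apply the shoelace (surveyor's) formula: 2A = Σ (x_i·y_{i+1} − x_{i+1}·y_i), indices taken mod 5.
P_1→P_2: (4.5)(-1.5) − (9)(7.5) = -74.25
P_2→P_3: (9)(-8) − (8)(-1.5) = -60
P_3→P_4: (8)(-10) − (-9)(-8) = -152
P_4→P_5: (-9)(-3.5) − (0)(-10) = 31.5
P_5→P_1: (0)(7.5) − (4.5)(-3.5) = 15.75
Σ = -239
Signed area = Σ/2 = -119.5 (negative ⇒ clockwise traversal).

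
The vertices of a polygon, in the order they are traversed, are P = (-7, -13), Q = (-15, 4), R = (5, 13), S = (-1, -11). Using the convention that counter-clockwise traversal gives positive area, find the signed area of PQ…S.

Σ = (-223) + (-215) + (-42) + (-64) = -544
Signed area = Σ/2 = -272 (negative ⇒ clockwise traversal).

-272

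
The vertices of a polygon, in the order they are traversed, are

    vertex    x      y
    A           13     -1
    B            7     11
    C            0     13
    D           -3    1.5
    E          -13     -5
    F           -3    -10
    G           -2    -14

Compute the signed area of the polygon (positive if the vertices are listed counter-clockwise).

317.75

Apply the shoelace (surveyor's) formula: 2A = Σ (x_i·y_{i+1} − x_{i+1}·y_i), indices taken mod 7.
Cross-terms: 150, 91, 39, 34.5, 115, 22, 184  ⇒  Σ = 635.5
Signed area = Σ/2 = 317.75 (positive ⇒ counter-clockwise traversal).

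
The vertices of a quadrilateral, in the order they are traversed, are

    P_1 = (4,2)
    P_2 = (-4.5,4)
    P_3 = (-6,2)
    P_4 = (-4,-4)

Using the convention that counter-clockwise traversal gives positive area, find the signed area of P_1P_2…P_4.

40

Apply the shoelace formula: 2A = Σ (x_i·y_{i+1} − x_{i+1}·y_i), indices taken mod 4.
P_1→P_2: (4)(4) − (-4.5)(2) = 25
P_2→P_3: (-4.5)(2) − (-6)(4) = 15
P_3→P_4: (-6)(-4) − (-4)(2) = 32
P_4→P_1: (-4)(2) − (4)(-4) = 8
Σ = 80
Signed area = Σ/2 = 40 (positive ⇒ counter-clockwise traversal).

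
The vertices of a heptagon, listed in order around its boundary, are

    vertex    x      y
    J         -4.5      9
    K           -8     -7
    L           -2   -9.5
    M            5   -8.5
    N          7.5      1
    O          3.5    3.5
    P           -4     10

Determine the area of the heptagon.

189.75

Apply the surveyor's formula: 2A = Σ (x_i·y_{i+1} − x_{i+1}·y_i), indices taken mod 7.
J→K: (-4.5)(-7) − (-8)(9) = 103.5
K→L: (-8)(-9.5) − (-2)(-7) = 62
L→M: (-2)(-8.5) − (5)(-9.5) = 64.5
M→N: (5)(1) − (7.5)(-8.5) = 68.75
N→O: (7.5)(3.5) − (3.5)(1) = 22.75
O→P: (3.5)(10) − (-4)(3.5) = 49
P→J: (-4)(9) − (-4.5)(10) = 9
Σ = 379.5
Area = |Σ|/2 = 189.75.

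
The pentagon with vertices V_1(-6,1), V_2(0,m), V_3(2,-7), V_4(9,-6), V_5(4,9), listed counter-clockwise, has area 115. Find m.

-2

The doubled signed area Σ (x_i y_{i+1} − x_{i+1} y_i) is linear in m.
With m=0 it equals 214; the coefficient of m is -8 (from the two edges through V_2).
So -8·m + 214 = 2·115 = 230 ⇒ m = -2.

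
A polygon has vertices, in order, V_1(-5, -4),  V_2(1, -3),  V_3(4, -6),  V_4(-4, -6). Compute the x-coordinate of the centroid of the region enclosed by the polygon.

-80/111

Apply the shoelace formula. First the cross-terms c_i = x_i·y_{i+1} − x_{i+1}·y_i:
  19, 6, -48, -14  ⇒  2A = -37, A = -18.5.
Then Σ (x_i + x_{i+1})·c_i = 80, so x̄ = 80 / (6·(-18.5)) = -80/111.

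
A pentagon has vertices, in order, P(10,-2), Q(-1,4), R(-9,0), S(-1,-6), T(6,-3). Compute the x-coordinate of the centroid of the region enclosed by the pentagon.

Apply the shoelace (surveyor's) formula. First the cross-terms c_i = x_i·y_{i+1} − x_{i+1}·y_i:
  38, 36, 54, 39, 18  ⇒  2A = 185, A = 92.5.
Then Σ (x_i + x_{i+1})·c_i = -75, so x̄ = -75 / (6·92.5) = -5/37.

-5/37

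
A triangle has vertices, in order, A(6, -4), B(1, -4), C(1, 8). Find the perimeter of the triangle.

30

|AB| = √((-5)² + (0)²) = √25 = 5
|BC| = √((0)² + (12)²) = √144 = 12
|CA| = √((5)² + (-12)²) = √169 = 13
Perimeter = 5 + 12 + 13 = 30.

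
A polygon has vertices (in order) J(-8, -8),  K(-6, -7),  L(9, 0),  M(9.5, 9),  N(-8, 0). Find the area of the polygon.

144

Σ = (8) + (63) + (81) + (72) + (64) = 288
Area = |Σ|/2 = 144.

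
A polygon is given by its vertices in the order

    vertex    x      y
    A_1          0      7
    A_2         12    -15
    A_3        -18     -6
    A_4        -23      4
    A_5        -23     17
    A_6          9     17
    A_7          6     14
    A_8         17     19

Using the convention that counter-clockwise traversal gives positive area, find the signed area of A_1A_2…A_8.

-730

Apply the surveyor's formula: 2A = Σ (x_i·y_{i+1} − x_{i+1}·y_i), indices taken mod 8.
Cross-terms: -84, -342, -210, -299, -544, 24, -124, 119  ⇒  Σ = -1460
Signed area = Σ/2 = -730 (negative ⇒ clockwise traversal).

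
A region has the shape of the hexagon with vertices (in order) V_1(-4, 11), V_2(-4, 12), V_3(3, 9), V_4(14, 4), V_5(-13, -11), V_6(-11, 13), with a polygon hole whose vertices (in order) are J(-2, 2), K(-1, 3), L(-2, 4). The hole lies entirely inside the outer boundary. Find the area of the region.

Outer boundary:
Σ = (-4) + (-72) + (-114) + (-102) + (-290) + (-69) = -651
Area = |Σ|/2 = 325.5.
Hole:
Apply the shoelace (surveyor's) formula: 2A = Σ (x_i·y_{i+1} − x_{i+1}·y_i), indices taken mod 3.
Σ = (-4) + (2) + (4) = 2
Area = |Σ|/2 = 1.
Net area = 325.5 − 1 = 324.5.

324.5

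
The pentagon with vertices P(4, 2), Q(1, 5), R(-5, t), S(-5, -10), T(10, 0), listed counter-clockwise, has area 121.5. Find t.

5

Write out the shoelace sum; only the two edges meeting at R involve t:
2·Area = [(1·t − (-5)·5) + ((-5)·(-10) − (-5)·t)] + 138
       = 6·t + 213 = 243
⇒ t = 5.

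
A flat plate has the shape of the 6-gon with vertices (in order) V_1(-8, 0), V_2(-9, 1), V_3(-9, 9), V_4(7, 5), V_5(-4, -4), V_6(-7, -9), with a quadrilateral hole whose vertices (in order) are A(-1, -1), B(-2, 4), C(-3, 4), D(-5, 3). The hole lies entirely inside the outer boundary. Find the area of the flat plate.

121.5

Outer boundary:
V_1→V_2: (-8)(1) − (-9)(0) = -8
V_2→V_3: (-9)(9) − (-9)(1) = -72
V_3→V_4: (-9)(5) − (7)(9) = -108
V_4→V_5: (7)(-4) − (-4)(5) = -8
V_5→V_6: (-4)(-9) − (-7)(-4) = 8
V_6→V_1: (-7)(0) − (-8)(-9) = -72
Σ = -260
Area = |Σ|/2 = 130.
Hole:
Σ = (-6) + (4) + (11) + (8) = 17
Area = |Σ|/2 = 8.5.
Net area = 130 − 8.5 = 121.5.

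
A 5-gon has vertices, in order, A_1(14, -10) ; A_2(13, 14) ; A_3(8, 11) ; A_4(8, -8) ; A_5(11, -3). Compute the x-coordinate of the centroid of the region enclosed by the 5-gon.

2179/201

Apply Gauss's area formula. First the cross-terms c_i = x_i·y_{i+1} − x_{i+1}·y_i:
  326, 31, -152, 64, -68  ⇒  2A = 201, A = 100.5.
Then Σ (x_i + x_{i+1})·c_i = 6537, so x̄ = 6537 / (6·100.5) = 2179/201.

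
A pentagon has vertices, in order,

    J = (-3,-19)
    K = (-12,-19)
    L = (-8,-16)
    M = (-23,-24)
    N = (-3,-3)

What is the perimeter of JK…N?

|JK| = √((-9)² + (0)²) = √81 = 9
|KL| = √((4)² + (3)²) = √25 = 5
|LM| = √((-15)² + (-8)²) = √289 = 17
|MN| = √((20)² + (21)²) = √841 = 29
|NJ| = √((0)² + (-16)²) = √256 = 16
Perimeter = 9 + 5 + 17 + 29 + 16 = 76.

76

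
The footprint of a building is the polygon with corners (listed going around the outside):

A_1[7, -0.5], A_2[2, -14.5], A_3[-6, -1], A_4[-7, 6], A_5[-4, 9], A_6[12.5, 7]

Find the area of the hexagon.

233.625

Apply the shoelace (surveyor's) formula: 2A = Σ (x_i·y_{i+1} − x_{i+1}·y_i), indices taken mod 6.
Σ = (-100.5) + (-89) + (-43) + (-39) + (-140.5) + (-55.25) = -467.25
Area = |Σ|/2 = 233.625.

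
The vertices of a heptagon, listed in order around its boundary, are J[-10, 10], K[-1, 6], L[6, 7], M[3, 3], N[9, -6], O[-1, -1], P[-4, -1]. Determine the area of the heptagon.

Apply the shoelace (surveyor's) formula: 2A = Σ (x_i·y_{i+1} − x_{i+1}·y_i), indices taken mod 7.
J→K: (-10)(6) − (-1)(10) = -50
K→L: (-1)(7) − (6)(6) = -43
L→M: (6)(3) − (3)(7) = -3
M→N: (3)(-6) − (9)(3) = -45
N→O: (9)(-1) − (-1)(-6) = -15
O→P: (-1)(-1) − (-4)(-1) = -3
P→J: (-4)(10) − (-10)(-1) = -50
Σ = -209
Area = |Σ|/2 = 104.5.

104.5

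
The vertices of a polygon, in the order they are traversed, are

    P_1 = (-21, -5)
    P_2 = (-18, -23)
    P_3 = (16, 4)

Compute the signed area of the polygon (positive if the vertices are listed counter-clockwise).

346.5

P_1→P_2: (-21)(-23) − (-18)(-5) = 393
P_2→P_3: (-18)(4) − (16)(-23) = 296
P_3→P_1: (16)(-5) − (-21)(4) = 4
Σ = 693
Signed area = Σ/2 = 346.5 (positive ⇒ counter-clockwise traversal).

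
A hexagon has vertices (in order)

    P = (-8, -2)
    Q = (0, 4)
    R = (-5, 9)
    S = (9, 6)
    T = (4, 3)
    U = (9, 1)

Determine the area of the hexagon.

76.5

Apply the shoelace formula: 2A = Σ (x_i·y_{i+1} − x_{i+1}·y_i), indices taken mod 6.
Σ = (-32) + (20) + (-111) + (3) + (-23) + (-10) = -153
Area = |Σ|/2 = 76.5.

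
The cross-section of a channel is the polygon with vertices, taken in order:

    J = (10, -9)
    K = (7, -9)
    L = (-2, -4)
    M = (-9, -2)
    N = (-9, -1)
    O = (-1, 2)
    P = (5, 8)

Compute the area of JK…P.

Apply the shoelace formula: 2A = Σ (x_i·y_{i+1} − x_{i+1}·y_i), indices taken mod 7.
Σ = (-27) + (-46) + (-32) + (-9) + (-19) + (-18) + (-125) = -276
Area = |Σ|/2 = 138.

138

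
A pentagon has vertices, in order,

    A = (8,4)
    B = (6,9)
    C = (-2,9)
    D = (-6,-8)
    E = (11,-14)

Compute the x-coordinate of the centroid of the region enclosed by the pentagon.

704/259

Apply the surveyor's formula. First the cross-terms c_i = x_i·y_{i+1} − x_{i+1}·y_i:
  48, 72, 70, 172, 156  ⇒  2A = 518, A = 259.
Then Σ (x_i + x_{i+1})·c_i = 4224, so x̄ = 4224 / (6·259) = 704/259.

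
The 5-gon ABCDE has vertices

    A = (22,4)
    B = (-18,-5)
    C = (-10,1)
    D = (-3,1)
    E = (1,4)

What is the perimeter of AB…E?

|AB| = √((-40)² + (-9)²) = √1681 = 41
|BC| = √((8)² + (6)²) = √100 = 10
|CD| = √((7)² + (0)²) = √49 = 7
|DE| = √((4)² + (3)²) = √25 = 5
|EA| = √((21)² + (0)²) = √441 = 21
Perimeter = 41 + 10 + 7 + 5 + 21 = 84.

84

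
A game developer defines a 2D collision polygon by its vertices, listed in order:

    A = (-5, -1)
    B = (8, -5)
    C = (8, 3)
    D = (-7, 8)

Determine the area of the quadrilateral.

114.5

Apply the surveyor's formula: 2A = Σ (x_i·y_{i+1} − x_{i+1}·y_i), indices taken mod 4.
Σ = (33) + (64) + (85) + (47) = 229
Area = |Σ|/2 = 114.5.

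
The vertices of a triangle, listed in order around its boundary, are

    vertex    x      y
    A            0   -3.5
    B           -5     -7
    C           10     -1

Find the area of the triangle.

Σ = (-17.5) + (75) + (-35) = 22.5
Area = |Σ|/2 = 11.25.

11.25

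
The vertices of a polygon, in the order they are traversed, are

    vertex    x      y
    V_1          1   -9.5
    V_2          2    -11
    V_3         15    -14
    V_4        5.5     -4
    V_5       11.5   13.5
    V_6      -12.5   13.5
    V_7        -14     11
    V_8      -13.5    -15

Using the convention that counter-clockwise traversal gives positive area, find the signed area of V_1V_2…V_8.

Apply the shoelace (surveyor's) formula: 2A = Σ (x_i·y_{i+1} − x_{i+1}·y_i), indices taken mod 8.
V_1→V_2: (1)(-11) − (2)(-9.5) = 8
V_2→V_3: (2)(-14) − (15)(-11) = 137
V_3→V_4: (15)(-4) − (5.5)(-14) = 17
V_4→V_5: (5.5)(13.5) − (11.5)(-4) = 120.25
V_5→V_6: (11.5)(13.5) − (-12.5)(13.5) = 324
V_6→V_7: (-12.5)(11) − (-14)(13.5) = 51.5
V_7→V_8: (-14)(-15) − (-13.5)(11) = 358.5
V_8→V_1: (-13.5)(-9.5) − (1)(-15) = 143.25
Σ = 1159.5
Signed area = Σ/2 = 579.75 (positive ⇒ counter-clockwise traversal).

579.75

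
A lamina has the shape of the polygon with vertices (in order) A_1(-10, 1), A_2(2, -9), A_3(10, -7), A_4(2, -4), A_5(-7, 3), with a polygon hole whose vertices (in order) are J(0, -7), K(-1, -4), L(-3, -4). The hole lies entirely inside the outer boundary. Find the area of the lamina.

66.5

Outer boundary:
Cross-terms: 88, 76, -26, -22, 23  ⇒  Σ = 139
Area = |Σ|/2 = 69.5.
Hole:
Apply the surveyor's formula: 2A = Σ (x_i·y_{i+1} − x_{i+1}·y_i), indices taken mod 3.
Σ = (-7) + (-8) + (21) = 6
Area = |Σ|/2 = 3.
Net area = 69.5 − 3 = 66.5.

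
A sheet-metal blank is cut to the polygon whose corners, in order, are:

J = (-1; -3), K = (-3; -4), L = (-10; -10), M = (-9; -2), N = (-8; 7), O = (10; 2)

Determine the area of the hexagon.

J→K: (-1)(-4) − (-3)(-3) = -5
K→L: (-3)(-10) − (-10)(-4) = -10
L→M: (-10)(-2) − (-9)(-10) = -70
M→N: (-9)(7) − (-8)(-2) = -79
N→O: (-8)(2) − (10)(7) = -86
O→J: (10)(-3) − (-1)(2) = -28
Σ = -278
Area = |Σ|/2 = 139.

139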